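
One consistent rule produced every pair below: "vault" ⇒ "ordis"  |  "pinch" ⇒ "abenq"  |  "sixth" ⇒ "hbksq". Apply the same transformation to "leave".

ijroj

v(21)→o(14) and a(0)→r(17) fit y≡11x+17 (mod 26); the inverse of 11 mod 26 is 19. This is an affine cipher: with a=0,…,z=25, each position x becomes (11x+17) mod 26.
On leave: l(11)→11·11+17≡8=i; e(4)→11·4+17≡9=j; a(0)→11·0+17≡17=r; v(21)→11·21+17≡14=o; e(4)→11·4+17≡9=j (all mod 26).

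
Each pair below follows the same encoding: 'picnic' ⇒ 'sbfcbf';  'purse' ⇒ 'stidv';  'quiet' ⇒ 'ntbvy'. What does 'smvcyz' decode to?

plenty

p(15)→s(18) and i(8)→b(1) fit y≡21x+15 (mod 26); the inverse of 21 mod 26 is 5. This is an affine cipher: with a=0,…,z=25, each position x becomes (21x+15) mod 26.
Reversing it on smvcyz: s(18)→5·(18−15)≡15=p; m(12)→5·(12−15)≡11=l; v(21)→5·(21−15)≡4=e; c(2)→5·(2−15)≡13=n; y(24)→5·(24−15)≡19=t; z(25)→5·(25−15)≡24=y (all mod 26).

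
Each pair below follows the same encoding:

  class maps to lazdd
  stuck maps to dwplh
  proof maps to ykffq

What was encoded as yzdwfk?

pastor

c(2)→l(11) and l(11)→a(0) fit y≡19x+25 (mod 26); the inverse of 19 mod 26 is 11. Each letter's alphabet position (a=0..z=25) is mapped through 19·x+25 mod 26 — an affine cipher.
Decoding yzdwfk: y(24)→11·(24−25)≡15=p; z(25)→11·(25−25)≡0=a; d(3)→11·(3−25)≡18=s; w(22)→11·(22−25)≡19=t; f(5)→11·(5−25)≡14=o; k(10)→11·(10−25)≡17=r (all mod 26).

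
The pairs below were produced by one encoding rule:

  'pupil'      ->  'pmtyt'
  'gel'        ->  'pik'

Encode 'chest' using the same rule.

The output letters match the input read backwards, each shifted +4: pupil reversed is lipup. The word is reversed, then every letter is shifted forward by 4.
Applying it to chest: reverse → tsehc; then shift: t+4=x, s+4=w, e+4=i, h+4=l, c+4=g.

xwilg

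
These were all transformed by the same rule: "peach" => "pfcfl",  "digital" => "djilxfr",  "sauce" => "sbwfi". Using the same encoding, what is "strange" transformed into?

sutdrlk

In peach: p→p is +0, e→f is +1, a→c is +2, c→f is +3 — the shift increases by 1 each position. Letter i (0-indexed) is shifted by i+0, so successive shifts are 0, 1, 2, ….
Applying it to strange: s+0=s, t+1=u, r+2=t, a+3=d, n+4=r, g+5=l, e+6=k.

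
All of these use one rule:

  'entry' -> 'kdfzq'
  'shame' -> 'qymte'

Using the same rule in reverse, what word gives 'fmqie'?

sweat

The output letters match the input read backwards, each shifted +12: entry reversed is yrtne. Read the word backwards and shift each letter +12.
Reversing it on fmqie: shift back: f−12=t, m−12=a, q−12=e, i−12=w, e−12=s → taews; then reverse → sweat.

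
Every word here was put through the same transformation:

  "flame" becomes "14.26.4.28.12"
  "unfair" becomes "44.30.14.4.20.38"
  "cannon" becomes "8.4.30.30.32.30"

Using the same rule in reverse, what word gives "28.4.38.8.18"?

march

Each letter becomes 2×(its alphabet position, a=1..z=26) + 2.
Undoing it on 28.4.38.8.18: 28→(28−2)÷2=13=m, 4→(4−2)÷2=1=a, 38→(38−2)÷2=18=r, 8→(8−2)÷2=3=c, 18→(18−2)÷2=8=h.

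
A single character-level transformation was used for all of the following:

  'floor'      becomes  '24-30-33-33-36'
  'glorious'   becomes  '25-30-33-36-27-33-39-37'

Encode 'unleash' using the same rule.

f is letter #6 and maps to 24: an offset of 18. The number is (letter's place in the alphabet, a=1) + 18.
On unleash: u=21→39, n=14→32, l=12→30, e=5→23, a=1→19, s=19→37, h=8→26.

39-32-30-23-19-37-26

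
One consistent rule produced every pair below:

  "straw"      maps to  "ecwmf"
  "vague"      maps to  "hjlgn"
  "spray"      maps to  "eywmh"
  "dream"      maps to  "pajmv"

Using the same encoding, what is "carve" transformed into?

Shifts by position in straw: pos 0: s→e (+12), pos 1: t→c (+9), pos 2: r→w (+5), pos 3: a→m (+12), pos 4: w→f (+9) — repeating every 3. The shifts repeat in a cycle of length 3: positions 0,1,… shift by +12, +9, +5, then the pattern repeats.
Applying it to carve: c+12=o, a+9=j, r+5=w, v+12=h, e+9=n.

ojwhn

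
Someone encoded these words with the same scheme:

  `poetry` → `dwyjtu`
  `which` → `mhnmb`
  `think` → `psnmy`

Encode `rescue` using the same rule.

The output letters match the input read backwards, each shifted +5: poetry reversed is yrteop. Two steps: reverse the string, then apply a Caesar shift of +5.
On rescue: reverse → eucser; then shift: e+5=j, u+5=z, c+5=h, s+5=x, e+5=j, r+5=w.

jzhxjw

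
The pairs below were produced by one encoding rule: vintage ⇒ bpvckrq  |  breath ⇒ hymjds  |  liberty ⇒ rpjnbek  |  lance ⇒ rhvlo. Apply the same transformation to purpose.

Letter i (0-indexed) is shifted by i+6, so successive shifts are 6, 7, 8, ….
On purpose: p+6=v, u+7=b, r+8=z, p+9=y, o+10=y, s+11=d, e+12=q.

vbzyydq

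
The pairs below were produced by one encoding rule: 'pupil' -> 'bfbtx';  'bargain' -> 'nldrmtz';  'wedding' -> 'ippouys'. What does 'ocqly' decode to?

cream

It's a Vigenère-style cipher with numeric key [12,11]: position i shifts by key[i mod 2].
Undoing it on ocqly: o−12=c, c−11=r, q−12=e, l−11=a, y−12=m.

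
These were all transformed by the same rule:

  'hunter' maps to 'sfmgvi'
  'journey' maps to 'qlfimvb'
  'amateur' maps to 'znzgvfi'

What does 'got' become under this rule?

Each pair mirrors across the alphabet (h↔s, u↔f, n↔m): positions sum to 25. Letters are reflected about the middle of the alphabet (position → 25−position): Atbash.
Applying it to got: g↔t, o↔l, t↔g.

tlg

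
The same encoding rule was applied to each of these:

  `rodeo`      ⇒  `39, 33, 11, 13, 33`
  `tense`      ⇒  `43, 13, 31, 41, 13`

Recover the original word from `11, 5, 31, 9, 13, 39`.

dancer

r(#18)→39 and o(#15)→33: differences scale by 2, so n = 2·pos + 3. With a=1..z=26, the number is 2·pos + 3.
Decoding 11, 5, 31, 9, 13, 39: 11→(11−3)÷2=4=d, 5→(5−3)÷2=1=a, 31→(31−3)÷2=14=n, 9→(9−3)÷2=3=c, 13→(13−3)÷2=5=e, 39→(39−3)÷2=18=r.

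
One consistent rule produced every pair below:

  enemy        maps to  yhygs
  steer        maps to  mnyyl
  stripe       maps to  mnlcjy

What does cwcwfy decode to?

Compare letters: e→y is +20, n→h is +20, e→y is +20 — a constant shift. It's a constant shift of +20 (ROT20).
Reversing it on cwcwfy: c−20=i, w−20=c, c−20=i, w−20=c, f−20=l, y−20=e.

icicle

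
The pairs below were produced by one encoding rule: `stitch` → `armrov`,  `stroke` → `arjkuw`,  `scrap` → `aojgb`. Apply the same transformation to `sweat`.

aqwgr

s(18)→a(0) and t(19)→r(17) fit y≡17x+6 (mod 26); the inverse of 17 mod 26 is 23. This is an affine cipher: with a=0,…,z=25, each position x becomes (17x+6) mod 26.
For sweat: s(18)→17·18+6≡0=a; w(22)→17·22+6≡16=q; e(4)→17·4+6≡22=w; a(0)→17·0+6≡6=g; t(19)→17·19+6≡17=r (all mod 26).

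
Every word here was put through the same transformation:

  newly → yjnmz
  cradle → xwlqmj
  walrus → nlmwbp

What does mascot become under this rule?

n(13)→y(24) and e(4)→j(9) fit y≡19x+11 (mod 26); the inverse of 19 mod 26 is 11. Each letter's alphabet position (a=0..z=25) is mapped through 19·x+11 mod 26 — an affine cipher.
On mascot: m(12)→19·12+11≡5=f; a(0)→19·0+11≡11=l; s(18)→19·18+11≡15=p; c(2)→19·2+11≡23=x; o(14)→19·14+11≡17=r; t(19)→19·19+11≡8=i (all mod 26).

flpxri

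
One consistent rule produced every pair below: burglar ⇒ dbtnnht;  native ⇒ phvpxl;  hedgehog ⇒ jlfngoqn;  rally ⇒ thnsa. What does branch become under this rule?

dycueo

Shifts by position in burglar: pos 0: b→d (+2), pos 1: u→b (+7), pos 2: r→t (+2), pos 3: g→n (+7) — repeating every 2. A repeating key of period 2 is used — shifts +2, +7 over and over.
Applying it to branch: b+2=d, r+7=y, a+2=c, n+7=u, c+2=e, h+7=o.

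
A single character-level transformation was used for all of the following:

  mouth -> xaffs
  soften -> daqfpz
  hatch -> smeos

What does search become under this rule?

Shifts by position in mouth: pos 0: m→x (+11), pos 1: o→a (+12), pos 2: u→f (+11), pos 3: t→f (+12) — repeating every 2. It's a Vigenère-style cipher with numeric key [11,12]: position i shifts by key[i mod 2].
Applying it to search: s+11=d, e+12=q, a+11=l, r+12=d, c+11=n, h+12=t.

dqldnt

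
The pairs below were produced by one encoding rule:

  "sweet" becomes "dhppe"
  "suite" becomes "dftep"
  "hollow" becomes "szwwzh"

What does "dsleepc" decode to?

shatter

Compare letters: s→d is +11, w→h is +11, e→p is +11 — a constant shift. Each letter is shifted forward by 11 in the alphabet (a Caesar shift of +11).
Undoing it on dsleepc: d−11=s, s−11=h, l−11=a, e−11=t, e−11=t, p−11=e, c−11=r.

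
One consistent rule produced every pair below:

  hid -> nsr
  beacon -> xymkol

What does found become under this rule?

The output letters match the input read backwards, each shifted +10: hid reversed is dih. The word is reversed, then every letter is shifted forward by 10.
Applying it to found: reverse → dnuof; then shift: d+10=n, n+10=x, u+10=e, o+10=y, f+10=p.

nxeyp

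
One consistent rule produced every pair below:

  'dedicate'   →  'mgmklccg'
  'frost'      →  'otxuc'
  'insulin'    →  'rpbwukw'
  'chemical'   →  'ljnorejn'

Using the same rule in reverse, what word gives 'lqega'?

Shifts by position in dedicate: pos 0: d→m (+9), pos 1: e→g (+2), pos 2: d→m (+9), pos 3: i→k (+2) — repeating every 2. It's a Vigenère-style cipher with numeric key [9,2]: position i shifts by key[i mod 2].
Decoding lqega: l−9=c, q−2=o, e−9=v, g−2=e, a−9=r.

cover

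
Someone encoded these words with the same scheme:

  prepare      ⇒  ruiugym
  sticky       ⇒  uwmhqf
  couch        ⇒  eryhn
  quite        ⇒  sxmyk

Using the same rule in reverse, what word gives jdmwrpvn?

In prepare: p→r is +2, r→u is +3, e→i is +4, p→u is +5 — the shift increases by 1 each position. Each letter shifts forward by (position + 2), i.e. 2, 3, 4, … — the shift grows by one for each successive letter.
Decoding jdmwrpvn: j−2=h, d−3=a, m−4=i, w−5=r, r−6=l, p−7=i, v−8=n, n−9=e.

hairline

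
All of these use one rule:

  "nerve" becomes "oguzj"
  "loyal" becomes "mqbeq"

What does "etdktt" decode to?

In nerve: n→o is +1, e→g is +2, r→u is +3, v→z is +4 — the shift increases by 1 each position. Each letter shifts forward by (position + 1), i.e. 1, 2, 3, … — the shift grows by one for each successive letter.
Decoding etdktt: e−1=d, t−2=r, d−3=a, k−4=g, t−5=o, t−6=n.

dragon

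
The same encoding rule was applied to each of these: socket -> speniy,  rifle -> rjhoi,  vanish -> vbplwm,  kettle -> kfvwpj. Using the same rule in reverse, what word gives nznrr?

nylon

The shift increases by 1 at each position, starting from +0: 0, 1, 2, ….
Decoding nznrr: n−0=n, z−1=y, n−2=l, r−3=o, r−4=n.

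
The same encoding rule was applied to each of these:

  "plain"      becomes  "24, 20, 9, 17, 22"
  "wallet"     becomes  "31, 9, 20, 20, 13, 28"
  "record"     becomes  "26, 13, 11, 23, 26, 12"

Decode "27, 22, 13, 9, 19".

sneak

Letters become their 1-based position plus 8 (so a→9, b→10, …).
Reversing it on 27, 22, 13, 9, 19: 27→(27−8)÷1=19=s, 22→(22−8)÷1=14=n, 13→(13−8)÷1=5=e, 9→(9−8)÷1=1=a, 19→(19−8)÷1=11=k.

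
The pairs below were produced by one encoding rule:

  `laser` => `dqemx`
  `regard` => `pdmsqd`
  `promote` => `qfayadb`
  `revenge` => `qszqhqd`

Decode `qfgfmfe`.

The word is reversed, then every letter is shifted forward by 12.
Reversing it on qfgfmfe: shift back: q−12=e, f−12=t, g−12=u, f−12=t, m−12=a, f−12=t, e−12=s → etutats; then reverse → statute.

statute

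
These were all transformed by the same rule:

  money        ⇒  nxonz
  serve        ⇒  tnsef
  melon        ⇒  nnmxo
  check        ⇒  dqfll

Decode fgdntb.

A repeating key of period 2 is used — shifts +1, +9 over and over.
Decoding fgdntb: f−1=e, g−9=x, d−1=c, n−9=e, t−1=s, b−9=s.

excess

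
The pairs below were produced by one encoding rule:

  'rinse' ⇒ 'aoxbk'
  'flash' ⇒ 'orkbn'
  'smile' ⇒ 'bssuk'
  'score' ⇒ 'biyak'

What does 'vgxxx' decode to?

manor

The shifts repeat in a cycle of length 3: positions 0,1,… shift by +9, +6, +10, then the pattern repeats.
Undoing it on vgxxx: v−9=m, g−6=a, x−10=n, x−9=o, x−6=r.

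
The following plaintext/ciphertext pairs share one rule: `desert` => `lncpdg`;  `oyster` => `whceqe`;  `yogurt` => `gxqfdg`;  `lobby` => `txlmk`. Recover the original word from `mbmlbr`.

escape

In desert: d→l is +8, e→n is +9, s→c is +10, e→p is +11 — the shift increases by 1 each position. Each letter shifts forward by (position + 8), i.e. 8, 9, 10, … — the shift grows by one for each successive letter.
Undoing it on mbmlbr: m−8=e, b−9=s, m−10=c, l−11=a, b−12=p, r−13=e.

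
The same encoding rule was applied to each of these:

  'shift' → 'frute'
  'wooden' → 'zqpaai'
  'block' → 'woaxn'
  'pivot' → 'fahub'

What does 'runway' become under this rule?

kmizgd

The output letters match the input read backwards, each shifted +12: shift reversed is tfihs. Two steps: reverse the string, then apply a Caesar shift of +12.
On runway: reverse → yawnur; then shift: y+12=k, a+12=m, w+12=i, n+12=z, u+12=g, r+12=d.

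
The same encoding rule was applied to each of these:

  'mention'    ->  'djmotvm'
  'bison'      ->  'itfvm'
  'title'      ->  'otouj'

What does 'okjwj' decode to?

there

m(12)→d(3) and e(4)→j(9) fit y≡9x+25 (mod 26); the inverse of 9 mod 26 is 3. This is an affine cipher: with a=0,…,z=25, each position x becomes (9x+25) mod 26.
Decoding okjwj: o(14)→3·(14−25)≡19=t; k(10)→3·(10−25)≡7=h; j(9)→3·(9−25)≡4=e; w(22)→3·(22−25)≡17=r; j(9)→3·(9−25)≡4=e (all mod 26).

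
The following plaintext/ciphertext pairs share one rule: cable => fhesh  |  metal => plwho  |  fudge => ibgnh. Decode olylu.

lever

Shifts by position in cable: pos 0: c→f (+3), pos 1: a→h (+7), pos 2: b→e (+3), pos 3: l→s (+7) — repeating every 2. It's a Vigenère-style cipher with numeric key [3,7]: position i shifts by key[i mod 2].
Undoing it on olylu: o−3=l, l−7=e, y−3=v, l−7=e, u−3=r.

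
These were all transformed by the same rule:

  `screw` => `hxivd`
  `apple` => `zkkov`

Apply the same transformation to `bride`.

yirwv

Each pair mirrors across the alphabet (s↔h, c↔x, r↔i): positions sum to 25. Each letter is replaced by its mirror in the alphabet: a↔z, b↔y, c↔x, and so on (the Atbash cipher).
For bride: b↔y, r↔i, i↔r, d↔w, e↔v.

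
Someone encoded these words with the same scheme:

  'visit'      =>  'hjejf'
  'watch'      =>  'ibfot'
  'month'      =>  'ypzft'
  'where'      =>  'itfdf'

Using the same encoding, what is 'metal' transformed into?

yffbx

The shift depends on letter class: consonant v→h is +12, but vowel i→j is +1. Two shifts are in play — +1 for a/e/i/o/u, +12 for every other letter.
On metal: m(cons)+12=y, e(vowel)+1=f, t(cons)+12=f, a(vowel)+1=b, l(cons)+12=x.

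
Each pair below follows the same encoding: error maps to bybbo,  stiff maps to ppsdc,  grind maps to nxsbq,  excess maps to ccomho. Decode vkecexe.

The output letters match the input read backwards, each shifted +10: error reversed is rorre. Read the word backwards and shift each letter +10.
Reversing it on vkecexe: shift back: v−10=l, k−10=a, e−10=u, c−10=s, e−10=u, x−10=n, e−10=u → lausunu; then reverse → unusual.

unusual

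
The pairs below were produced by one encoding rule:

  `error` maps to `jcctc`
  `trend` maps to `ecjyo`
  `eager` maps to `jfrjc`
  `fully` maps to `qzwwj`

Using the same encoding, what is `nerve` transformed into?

The shift depends on letter class: consonant r→c is +11, but vowel e→j is +5. Two shifts are in play — +5 for a/e/i/o/u, +11 for every other letter.
Applying it to nerve: n(cons)+11=y, e(vowel)+5=j, r(cons)+11=c, v(cons)+11=g, e(vowel)+5=j.

yjcgj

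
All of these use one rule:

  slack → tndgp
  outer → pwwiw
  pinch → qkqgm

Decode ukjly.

In slack: s→t is +1, l→n is +2, a→d is +3, c→g is +4 — the shift increases by 1 each position. The shift increases by 1 at each position, starting from +1: 1, 2, 3, ….
Decoding ukjly: u−1=t, k−2=i, j−3=g, l−4=h, y−5=t.

tight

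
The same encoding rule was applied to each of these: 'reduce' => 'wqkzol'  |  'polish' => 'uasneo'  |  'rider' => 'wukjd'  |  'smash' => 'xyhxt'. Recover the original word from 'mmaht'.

Shifts by position in reduce: pos 0: r→w (+5), pos 1: e→q (+12), pos 2: d→k (+7), pos 3: u→z (+5), pos 4: c→o (+12), pos 5: e→l (+7) — repeating every 3. It's a Vigenère-style cipher with numeric key [5,12,7]: position i shifts by key[i mod 3].
Undoing it on mmaht: m−5=h, m−12=a, a−7=t, h−5=c, t−12=h.

hatch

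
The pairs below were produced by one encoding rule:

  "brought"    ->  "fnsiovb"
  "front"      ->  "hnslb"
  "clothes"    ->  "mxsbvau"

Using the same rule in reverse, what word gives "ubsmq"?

stock

This is an affine cipher: with a=0,…,z=25, each position x becomes (7x+24) mod 26.
Reversing it on ubsmq: u(20)→15·(20−24)≡18=s; b(1)→15·(1−24)≡19=t; s(18)→15·(18−24)≡14=o; m(12)→15·(12−24)≡2=c; q(16)→15·(16−24)≡10=k (all mod 26).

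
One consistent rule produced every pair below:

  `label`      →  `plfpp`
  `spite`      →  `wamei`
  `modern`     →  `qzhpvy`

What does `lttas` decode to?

hippo

The shifts repeat in a cycle of length 2: positions 0,1,… shift by +4, +11, then the pattern repeats.
Undoing it on lttas: l−4=h, t−11=i, t−4=p, a−11=p, s−4=o.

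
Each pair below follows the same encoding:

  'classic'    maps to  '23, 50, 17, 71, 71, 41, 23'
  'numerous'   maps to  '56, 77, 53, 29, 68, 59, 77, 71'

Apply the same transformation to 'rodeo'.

68, 59, 26, 29, 59

c(#3)→23 and l(#12)→50: differences scale by 3, so n = 3·pos + 14. Each letter becomes 3×(its alphabet position, a=1..z=26) + 14.
For rodeo: r=18→68, o=15→59, d=4→26, e=5→29, o=15→59.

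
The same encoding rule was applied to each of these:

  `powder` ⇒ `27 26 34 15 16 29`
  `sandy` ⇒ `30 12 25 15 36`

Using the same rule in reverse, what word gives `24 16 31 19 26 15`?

method

p is letter #16 and maps to 27: an offset of 11. The number is (letter's place in the alphabet, a=1) + 11.
Decoding 24 16 31 19 26 15: 24→(24−11)÷1=13=m, 16→(16−11)÷1=5=e, 31→(31−11)÷1=20=t, 19→(19−11)÷1=8=h, 26→(26−11)÷1=15=o, 15→(15−11)÷1=4=d.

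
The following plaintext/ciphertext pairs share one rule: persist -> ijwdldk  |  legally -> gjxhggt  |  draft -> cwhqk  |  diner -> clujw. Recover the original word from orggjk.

p(15)→i(8) and e(4)→j(9) fit y≡7x+7 (mod 26); the inverse of 7 mod 26 is 15. Each letter's alphabet position (a=0..z=25) is mapped through 7·x+7 mod 26 — an affine cipher.
Reversing it on orggjk: o(14)→15·(14−7)≡1=b; r(17)→15·(17−7)≡20=u; g(6)→15·(6−7)≡11=l; g(6)→15·(6−7)≡11=l; j(9)→15·(9−7)≡4=e; k(10)→15·(10−7)≡19=t (all mod 26).

bullet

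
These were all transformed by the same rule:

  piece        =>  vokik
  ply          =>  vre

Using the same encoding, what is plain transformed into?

It's a constant shift of +6 (ROT6).
On plain: p+6=v, l+6=r, a+6=g, i+6=o, n+6=t.

vrgot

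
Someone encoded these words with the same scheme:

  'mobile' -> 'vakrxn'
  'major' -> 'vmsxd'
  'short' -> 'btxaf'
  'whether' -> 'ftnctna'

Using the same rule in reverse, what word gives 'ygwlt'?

punch

It's a Vigenère-style cipher with numeric key [9,12,9]: position i shifts by key[i mod 3].
Reversing it on ygwlt: y−9=p, g−12=u, w−9=n, l−9=c, t−12=h.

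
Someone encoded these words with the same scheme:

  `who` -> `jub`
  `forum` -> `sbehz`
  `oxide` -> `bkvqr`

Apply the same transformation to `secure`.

frpher

This is a Caesar cipher with shift 13.
On secure: s+13=f, e+13=r, c+13=p, u+13=h, r+13=e, e+13=r.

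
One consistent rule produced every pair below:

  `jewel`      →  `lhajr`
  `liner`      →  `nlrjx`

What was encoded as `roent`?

plain

In jewel: j→l is +2, e→h is +3, w→a is +4, e→j is +5 — the shift increases by 1 each position. Letter i (0-indexed) is shifted by i+2, so successive shifts are 2, 3, 4, ….
Undoing it on roent: r−2=p, o−3=l, e−4=a, n−5=i, t−6=n.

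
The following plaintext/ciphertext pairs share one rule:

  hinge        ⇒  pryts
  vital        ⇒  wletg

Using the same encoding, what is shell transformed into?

The word is reversed, then every letter is shifted forward by 11.
On shell: reverse → llehs; then shift: l+11=w, l+11=w, e+11=p, h+11=s, s+11=d.

wwpsd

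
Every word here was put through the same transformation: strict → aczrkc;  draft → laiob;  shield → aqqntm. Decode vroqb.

night

Shifts by position in strict: pos 0: s→a (+8), pos 1: t→c (+9), pos 2: r→z (+8), pos 3: i→r (+9) — repeating every 2. It's a Vigenère-style cipher with numeric key [8,9]: position i shifts by key[i mod 2].
Reversing it on vroqb: v−8=n, r−9=i, o−8=g, q−9=h, b−8=t.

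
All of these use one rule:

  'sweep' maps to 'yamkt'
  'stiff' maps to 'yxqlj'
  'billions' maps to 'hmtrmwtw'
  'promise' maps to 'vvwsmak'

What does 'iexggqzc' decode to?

Shifts by position in sweep: pos 0: s→y (+6), pos 1: w→a (+4), pos 2: e→m (+8), pos 3: e→k (+6), pos 4: p→t (+4) — repeating every 3. A repeating key of period 3 is used — shifts +6, +4, +8 over and over.
Decoding iexggqzc: i−6=c, e−4=a, x−8=p, g−6=a, g−4=c, q−8=i, z−6=t, c−4=y.

capacity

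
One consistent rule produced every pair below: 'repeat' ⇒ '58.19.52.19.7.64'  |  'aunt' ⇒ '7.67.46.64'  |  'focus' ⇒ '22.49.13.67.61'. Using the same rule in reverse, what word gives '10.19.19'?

r(#18)→58 and e(#5)→19: differences scale by 3, so n = 3·pos + 4. Each letter becomes 3×(its alphabet position, a=1..z=26) + 4.
Undoing it on 10.19.19: 10→(10−4)÷3=2=b, 19→(19−4)÷3=5=e, 19→(19−4)÷3=5=e.

bee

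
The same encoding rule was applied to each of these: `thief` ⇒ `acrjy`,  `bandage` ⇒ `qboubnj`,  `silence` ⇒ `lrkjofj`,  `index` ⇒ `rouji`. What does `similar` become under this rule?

t(19)→a(0) and h(7)→c(2) fit y≡15x+1 (mod 26); the inverse of 15 mod 26 is 7. This is an affine cipher: with a=0,…,z=25, each position x becomes (15x+1) mod 26.
For similar: s(18)→15·18+1≡11=l; i(8)→15·8+1≡17=r; m(12)→15·12+1≡25=z; i(8)→15·8+1≡17=r; l(11)→15·11+1≡10=k; a(0)→15·0+1≡1=b; r(17)→15·17+1≡22=w (all mod 26).

lrzrkbw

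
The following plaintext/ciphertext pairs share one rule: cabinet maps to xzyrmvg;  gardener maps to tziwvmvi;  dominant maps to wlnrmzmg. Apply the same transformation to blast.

yozhg

Each pair mirrors across the alphabet (c↔x, a↔z, b↔y): positions sum to 25. Each letter is replaced by its mirror in the alphabet: a↔z, b↔y, c↔x, and so on (the Atbash cipher).
For blast: b↔y, l↔o, a↔z, s↔h, t↔g.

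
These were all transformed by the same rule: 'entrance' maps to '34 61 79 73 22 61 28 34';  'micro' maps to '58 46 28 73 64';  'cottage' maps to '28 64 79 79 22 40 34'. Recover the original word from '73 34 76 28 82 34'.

e(#5)→34 and n(#14)→61: differences scale by 3, so n = 3·pos + 19. With a=1..z=26, the number is 3·pos + 19.
Undoing it on 73 34 76 28 82 34: 73→(73−19)÷3=18=r, 34→(34−19)÷3=5=e, 76→(76−19)÷3=19=s, 28→(28−19)÷3=3=c, 82→(82−19)÷3=21=u, 34→(34−19)÷3=5=e.

rescue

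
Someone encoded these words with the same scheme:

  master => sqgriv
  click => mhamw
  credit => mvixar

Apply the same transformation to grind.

evadx

Each letter's alphabet position (a=0..z=25) is mapped through 11·x+16 mod 26 — an affine cipher.
On grind: g(6)→11·6+16≡4=e; r(17)→11·17+16≡21=v; i(8)→11·8+16≡0=a; n(13)→11·13+16≡3=d; d(3)→11·3+16≡23=x (all mod 26).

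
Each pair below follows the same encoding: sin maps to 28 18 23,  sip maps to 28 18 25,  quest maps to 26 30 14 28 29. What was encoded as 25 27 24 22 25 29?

s is letter #19 and maps to 28: an offset of 9. The number is (letter's place in the alphabet, a=1) + 9.
Decoding 25 27 24 22 25 29: 25→(25−9)÷1=16=p, 27→(27−9)÷1=18=r, 24→(24−9)÷1=15=o, 22→(22−9)÷1=13=m, 25→(25−9)÷1=16=p, 29→(29−9)÷1=20=t.

prompt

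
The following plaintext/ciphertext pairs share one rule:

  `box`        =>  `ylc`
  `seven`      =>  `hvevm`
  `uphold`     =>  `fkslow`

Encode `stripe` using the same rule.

Each pair mirrors across the alphabet (b↔y, o↔l, x↔c): positions sum to 25. This is the alphabet-reversal cipher (Atbash): a becomes z, b becomes y, etc.
For stripe: s↔h, t↔g, r↔i, i↔r, p↔k, e↔v.

hgirkv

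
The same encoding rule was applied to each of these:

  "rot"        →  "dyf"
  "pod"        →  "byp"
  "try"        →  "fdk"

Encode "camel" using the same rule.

Two shifts are in play — +10 for a/e/i/o/u, +12 for every other letter.
On camel: c(cons)+12=o, a(vowel)+10=k, m(cons)+12=y, e(vowel)+10=o, l(cons)+12=x.

okyox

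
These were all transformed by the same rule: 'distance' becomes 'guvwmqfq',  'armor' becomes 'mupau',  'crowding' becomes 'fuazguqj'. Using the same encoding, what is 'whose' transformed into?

The shift depends on letter class: consonant d→g is +3, but vowel i→u is +12. The rule splits by letter class: vowels +12, consonants +3.
On whose: w(cons)+3=z, h(cons)+3=k, o(vowel)+12=a, s(cons)+3=v, e(vowel)+12=q.

zkavq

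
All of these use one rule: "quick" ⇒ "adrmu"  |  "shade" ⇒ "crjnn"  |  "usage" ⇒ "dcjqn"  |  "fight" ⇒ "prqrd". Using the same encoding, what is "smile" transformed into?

cwrvn

Vowels shift forward by 9 and consonants shift forward by 10.
On smile: s(cons)+10=c, m(cons)+10=w, i(vowel)+9=r, l(cons)+10=v, e(vowel)+9=n.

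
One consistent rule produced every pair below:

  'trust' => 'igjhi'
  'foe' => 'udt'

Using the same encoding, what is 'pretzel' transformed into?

It's a constant shift of +15 (ROT15).
On pretzel: p+15=e, r+15=g, e+15=t, t+15=i, z+15=o, e+15=t, l+15=a.

egtiota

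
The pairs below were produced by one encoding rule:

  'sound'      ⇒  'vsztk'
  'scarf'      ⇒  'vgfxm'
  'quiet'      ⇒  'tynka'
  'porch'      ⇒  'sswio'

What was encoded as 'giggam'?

Each letter shifts forward by (position + 3), i.e. 3, 4, 5, … — the shift grows by one for each successive letter.
Undoing it on giggam: g−3=d, i−4=e, g−5=b, g−6=a, a−7=t, m−8=e.

debate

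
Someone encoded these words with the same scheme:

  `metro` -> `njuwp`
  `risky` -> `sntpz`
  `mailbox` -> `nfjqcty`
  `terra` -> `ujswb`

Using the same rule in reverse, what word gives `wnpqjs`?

Shifts by position in metro: pos 0: m→n (+1), pos 1: e→j (+5), pos 2: t→u (+1), pos 3: r→w (+5) — repeating every 2. The shifts repeat in a cycle of length 2: positions 0,1,… shift by +1, +5, then the pattern repeats.
Undoing it on wnpqjs: w−1=v, n−5=i, p−1=o, q−5=l, j−1=i, s−5=n.

violin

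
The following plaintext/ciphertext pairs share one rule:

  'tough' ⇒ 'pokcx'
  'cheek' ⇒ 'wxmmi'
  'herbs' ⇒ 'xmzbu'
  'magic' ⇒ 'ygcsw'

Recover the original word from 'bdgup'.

blast

t(19)→p(15) and o(14)→o(14) fit y≡21x+6 (mod 26); the inverse of 21 mod 26 is 5. This is an affine cipher: with a=0,…,z=25, each position x becomes (21x+6) mod 26.
Decoding bdgup: b(1)→5·(1−6)≡1=b; d(3)→5·(3−6)≡11=l; g(6)→5·(6−6)≡0=a; u(20)→5·(20−6)≡18=s; p(15)→5·(15−6)≡19=t (all mod 26).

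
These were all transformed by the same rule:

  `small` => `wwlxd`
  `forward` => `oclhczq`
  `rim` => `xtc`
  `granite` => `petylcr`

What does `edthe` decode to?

twist

The output letters match the input read backwards, each shifted +11: small reversed is llams. Read the word backwards and shift each letter +11.
Undoing it on edthe: shift back: e−11=t, d−11=s, t−11=i, h−11=w, e−11=t → tsiwt; then reverse → twist.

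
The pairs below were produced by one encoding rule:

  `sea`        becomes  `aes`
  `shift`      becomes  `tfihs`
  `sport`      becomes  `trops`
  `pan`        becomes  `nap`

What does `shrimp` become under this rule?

pmirhs

The output letters match the input read backwards: sea reversed is aes. It's just the letters in reverse order.
On shrimp: reverse → pmirhs.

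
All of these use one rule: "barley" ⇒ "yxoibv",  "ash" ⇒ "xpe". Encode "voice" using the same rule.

slfzb

Compare letters: b→y is +23, a→x is +23, r→o is +23 — a constant shift. Each letter is shifted forward by 23 in the alphabet (a Caesar shift of +23).
For voice: v+23=s, o+23=l, i+23=f, c+23=z, e+23=b.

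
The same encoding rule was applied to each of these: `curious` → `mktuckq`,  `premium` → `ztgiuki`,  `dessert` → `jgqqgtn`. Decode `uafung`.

ignite

c(2)→m(12) and u(20)→k(10) fit y≡23x+18 (mod 26); the inverse of 23 mod 26 is 17. Each letter's alphabet position (a=0..z=25) is mapped through 23·x+18 mod 26 — an affine cipher.
Reversing it on uafung: u(20)→17·(20−18)≡8=i; a(0)→17·(0−18)≡6=g; f(5)→17·(5−18)≡13=n; u(20)→17·(20−18)≡8=i; n(13)→17·(13−18)≡19=t; g(6)→17·(6−18)≡4=e (all mod 26).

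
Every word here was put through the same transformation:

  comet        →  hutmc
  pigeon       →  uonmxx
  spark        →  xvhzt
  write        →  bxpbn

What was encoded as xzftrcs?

stylish

In comet: c→h is +5, o→u is +6, m→t is +7, e→m is +8 — the shift increases by 1 each position. Letter i (0-indexed) is shifted by i+5, so successive shifts are 5, 6, 7, ….
Decoding xzftrcs: x−5=s, z−6=t, f−7=y, t−8=l, r−9=i, c−10=s, s−11=h.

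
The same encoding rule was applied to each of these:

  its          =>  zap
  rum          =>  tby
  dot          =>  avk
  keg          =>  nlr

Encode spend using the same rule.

kulwz

The output letters match the input read backwards, each shifted +7: its reversed is sti. Two steps: reverse the string, then apply a Caesar shift of +7.
Applying it to spend: reverse → dneps; then shift: d+7=k, n+7=u, e+7=l, p+7=w, s+7=z.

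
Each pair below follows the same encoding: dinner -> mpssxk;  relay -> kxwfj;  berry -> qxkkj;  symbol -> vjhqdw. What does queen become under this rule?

d(3)→m(12) and i(8)→p(15) fit y≡11x+5 (mod 26); the inverse of 11 mod 26 is 19. Treating letters as 0–25, the rule is x ↦ 11x + 5 (mod 26).
Applying it to queen: q(16)→11·16+5≡25=z; u(20)→11·20+5≡17=r; e(4)→11·4+5≡23=x; e(4)→11·4+5≡23=x; n(13)→11·13+5≡18=s (all mod 26).

zrxxs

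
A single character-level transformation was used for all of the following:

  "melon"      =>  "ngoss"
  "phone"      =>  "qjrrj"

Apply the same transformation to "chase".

djdwj

In melon: m→n is +1, e→g is +2, l→o is +3, o→s is +4 — the shift increases by 1 each position. Letter i (0-indexed) is shifted by i+1, so successive shifts are 1, 2, 3, ….
On chase: c+1=d, h+2=j, a+3=d, s+4=w, e+5=j.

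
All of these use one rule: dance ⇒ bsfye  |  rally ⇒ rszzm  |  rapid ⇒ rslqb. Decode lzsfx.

d(3)→b(1) and a(0)→s(18) fit y≡3x+18 (mod 26); the inverse of 3 mod 26 is 9. Treating letters as 0–25, the rule is x ↦ 3x + 18 (mod 26).
Undoing it on lzsfx: l(11)→9·(11−18)≡15=p; z(25)→9·(25−18)≡11=l; s(18)→9·(18−18)≡0=a; f(5)→9·(5−18)≡13=n; x(23)→9·(23−18)≡19=t (all mod 26).

plant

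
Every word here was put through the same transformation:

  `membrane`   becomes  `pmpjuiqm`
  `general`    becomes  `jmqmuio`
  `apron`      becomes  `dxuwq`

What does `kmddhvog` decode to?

heavenly

Shifts by position in membrane: pos 0: m→p (+3), pos 1: e→m (+8), pos 2: m→p (+3), pos 3: b→j (+8) — repeating every 2. A repeating key of period 2 is used — shifts +3, +8 over and over.
Decoding kmddhvog: k−3=h, m−8=e, d−3=a, d−8=v, h−3=e, v−8=n, o−3=l, g−8=y.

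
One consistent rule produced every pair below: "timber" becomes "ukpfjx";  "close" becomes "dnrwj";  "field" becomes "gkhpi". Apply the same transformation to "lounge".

In timber: t→u is +1, i→k is +2, m→p is +3, b→f is +4 — the shift increases by 1 each position. Each letter shifts forward by (position + 1), i.e. 1, 2, 3, … — the shift grows by one for each successive letter.
On lounge: l+1=m, o+2=q, u+3=x, n+4=r, g+5=l, e+6=k.

mqxrlk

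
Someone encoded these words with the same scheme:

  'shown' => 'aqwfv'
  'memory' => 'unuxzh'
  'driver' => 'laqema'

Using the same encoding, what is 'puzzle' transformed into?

The shifts repeat in a cycle of length 2: positions 0,1,… shift by +8, +9, then the pattern repeats.
On puzzle: p+8=x, u+9=d, z+8=h, z+9=i, l+8=t, e+9=n.

xdhitn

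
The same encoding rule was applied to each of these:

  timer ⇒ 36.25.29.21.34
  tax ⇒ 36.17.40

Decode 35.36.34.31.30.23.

strong

t is letter #20 and maps to 36: an offset of 16. The number is (letter's place in the alphabet, a=1) + 16.
Decoding 35.36.34.31.30.23: 35→(35−16)÷1=19=s, 36→(36−16)÷1=20=t, 34→(34−16)÷1=18=r, 31→(31−16)÷1=15=o, 30→(30−16)÷1=14=n, 23→(23−16)÷1=7=g.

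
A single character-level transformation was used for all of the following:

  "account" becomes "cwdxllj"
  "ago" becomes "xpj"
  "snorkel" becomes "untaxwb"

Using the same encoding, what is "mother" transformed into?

Read the word backwards and shift each letter +9.
On mother: reverse → rehtom; then shift: r+9=a, e+9=n, h+9=q, t+9=c, o+9=x, m+9=v.

anqcxv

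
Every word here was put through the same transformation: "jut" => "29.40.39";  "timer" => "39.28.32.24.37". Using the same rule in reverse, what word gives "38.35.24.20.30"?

j is letter #10 and maps to 29: an offset of 19. Letters become their 1-based position plus 19 (so a→20, b→21, …).
Decoding 38.35.24.20.30: 38→(38−19)÷1=19=s, 35→(35−19)÷1=16=p, 24→(24−19)÷1=5=e, 20→(20−19)÷1=1=a, 30→(30−19)÷1=11=k.

speak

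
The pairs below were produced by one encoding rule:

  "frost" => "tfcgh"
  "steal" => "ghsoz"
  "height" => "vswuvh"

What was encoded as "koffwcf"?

warrior

Compare letters: f→t is +14, r→f is +14, o→c is +14 — a constant shift. This is a Caesar cipher with shift 14.
Reversing it on koffwcf: k−14=w, o−14=a, f−14=r, f−14=r, w−14=i, c−14=o, f−14=r.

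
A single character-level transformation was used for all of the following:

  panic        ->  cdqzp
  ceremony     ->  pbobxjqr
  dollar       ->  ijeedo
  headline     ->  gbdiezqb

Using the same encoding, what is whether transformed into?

fgbagbo

p(15)→c(2) and a(0)→d(3) fit y≡19x+3 (mod 26); the inverse of 19 mod 26 is 11. This is an affine cipher: with a=0,…,z=25, each position x becomes (19x+3) mod 26.
On whether: w(22)→19·22+3≡5=f; h(7)→19·7+3≡6=g; e(4)→19·4+3≡1=b; t(19)→19·19+3≡0=a; h(7)→19·7+3≡6=g; e(4)→19·4+3≡1=b; r(17)→19·17+3≡14=o (all mod 26).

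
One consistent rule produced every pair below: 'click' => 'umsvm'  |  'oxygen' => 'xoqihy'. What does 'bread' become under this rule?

nkobl

The output letters match the input read backwards, each shifted +10: click reversed is kcilc. Two steps: reverse the string, then apply a Caesar shift of +10.
Applying it to bread: reverse → daerb; then shift: d+10=n, a+10=k, e+10=o, r+10=b, b+10=l.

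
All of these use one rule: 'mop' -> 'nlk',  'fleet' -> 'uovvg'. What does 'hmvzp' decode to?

Letters are reflected about the middle of the alphabet (position → 25−position): Atbash.
Undoing it on hmvzp: h↔s, m↔n, v↔e, z↔a, p↔k.

sneak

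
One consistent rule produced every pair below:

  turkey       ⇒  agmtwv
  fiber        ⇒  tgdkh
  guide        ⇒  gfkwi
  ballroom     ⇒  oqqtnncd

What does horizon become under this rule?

Two steps: reverse the string, then apply a Caesar shift of +2.
On horizon: reverse → noziroh; then shift: n+2=p, o+2=q, z+2=b, i+2=k, r+2=t, o+2=q, h+2=j.

pqbktqj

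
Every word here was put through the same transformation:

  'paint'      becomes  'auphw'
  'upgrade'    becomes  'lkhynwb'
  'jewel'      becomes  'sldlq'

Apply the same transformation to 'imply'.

The output letters match the input read backwards, each shifted +7: paint reversed is tniap. Two steps: reverse the string, then apply a Caesar shift of +7.
Applying it to imply: reverse → ylpmi; then shift: y+7=f, l+7=s, p+7=w, m+7=t, i+7=p.

fswtp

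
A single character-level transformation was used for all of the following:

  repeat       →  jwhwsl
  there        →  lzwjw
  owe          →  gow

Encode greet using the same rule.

Every letter moves 18 places later in the alphabet, wrapping around z→a.
Applying it to greet: g+18=y, r+18=j, e+18=w, e+18=w, t+18=l.

yjwwl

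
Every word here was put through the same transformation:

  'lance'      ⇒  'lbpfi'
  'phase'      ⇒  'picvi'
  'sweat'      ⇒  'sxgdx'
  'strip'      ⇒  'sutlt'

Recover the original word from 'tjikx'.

Letter i (0-indexed) is shifted by i+0, so successive shifts are 0, 1, 2, ….
Decoding tjikx: t−0=t, j−1=i, i−2=g, k−3=h, x−4=t.

tight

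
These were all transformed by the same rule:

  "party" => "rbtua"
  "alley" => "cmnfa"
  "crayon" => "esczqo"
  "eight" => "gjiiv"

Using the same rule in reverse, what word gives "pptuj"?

Shifts by position in party: pos 0: p→r (+2), pos 1: a→b (+1), pos 2: r→t (+2), pos 3: t→u (+1) — repeating every 2. A repeating key of period 2 is used — shifts +2, +1 over and over.
Reversing it on pptuj: p−2=n, p−1=o, t−2=r, u−1=t, j−2=h.

north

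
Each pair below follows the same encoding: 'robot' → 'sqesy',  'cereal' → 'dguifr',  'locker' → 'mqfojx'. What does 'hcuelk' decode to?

garage

In robot: r→s is +1, o→q is +2, b→e is +3, o→s is +4 — the shift increases by 1 each position. Letter i (0-indexed) is shifted by i+1, so successive shifts are 1, 2, 3, ….
Decoding hcuelk: h−1=g, c−2=a, u−3=r, e−4=a, l−5=g, k−6=e.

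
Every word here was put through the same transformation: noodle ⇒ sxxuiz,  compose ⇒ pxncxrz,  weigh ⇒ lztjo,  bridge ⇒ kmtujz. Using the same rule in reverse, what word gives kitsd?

blink

n(13)→s(18) and o(14)→x(23) fit y≡5x+5 (mod 26); the inverse of 5 mod 26 is 21. This is an affine cipher: with a=0,…,z=25, each position x becomes (5x+5) mod 26.
Undoing it on kitsd: k(10)→21·(10−5)≡1=b; i(8)→21·(8−5)≡11=l; t(19)→21·(19−5)≡8=i; s(18)→21·(18−5)≡13=n; d(3)→21·(3−5)≡10=k (all mod 26).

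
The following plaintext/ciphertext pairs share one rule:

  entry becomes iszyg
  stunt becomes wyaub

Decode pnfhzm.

Each letter shifts forward by (position + 4), i.e. 4, 5, 6, … — the shift grows by one for each successive letter.
Decoding pnfhzm: p−4=l, n−5=i, f−6=z, h−7=a, z−8=r, m−9=d.

lizard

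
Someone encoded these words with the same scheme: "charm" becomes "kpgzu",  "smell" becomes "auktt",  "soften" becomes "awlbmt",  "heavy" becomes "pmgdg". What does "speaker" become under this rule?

Shifts by position in charm: pos 0: c→k (+8), pos 1: h→p (+8), pos 2: a→g (+6), pos 3: r→z (+8), pos 4: m→u (+8) — repeating every 3. It's a Vigenère-style cipher with numeric key [8,8,6]: position i shifts by key[i mod 3].
For speaker: s+8=a, p+8=x, e+6=k, a+8=i, k+8=s, e+6=k, r+8=z.

axkiskz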